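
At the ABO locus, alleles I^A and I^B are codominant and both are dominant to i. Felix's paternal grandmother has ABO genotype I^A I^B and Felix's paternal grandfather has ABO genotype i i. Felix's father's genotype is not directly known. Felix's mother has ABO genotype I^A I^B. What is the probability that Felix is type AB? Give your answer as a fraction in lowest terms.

1/4

Felix's father's ABO genotype from I^A I^B × i i: 1/2 I^A i, 1/2 I^B i.
Crossing each possibility with the mother I^A I^B and summing P(type AB): 1/2·1/4 + 1/2·1/4 = 1/4.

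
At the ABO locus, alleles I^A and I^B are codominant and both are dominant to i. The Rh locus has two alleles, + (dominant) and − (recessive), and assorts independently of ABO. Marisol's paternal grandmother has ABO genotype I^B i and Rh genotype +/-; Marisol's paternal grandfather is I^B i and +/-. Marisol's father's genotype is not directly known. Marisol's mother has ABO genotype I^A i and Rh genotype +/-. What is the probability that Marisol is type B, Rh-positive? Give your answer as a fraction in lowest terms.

Marisol's father's ABO genotype from I^B i × I^B i: 1/4 I^B I^B, 1/2 I^B i, 1/4 i i.
Crossing each possibility with the mother I^A i and summing P(type B): 1/4·1/2 + 1/2·1/4 + 1/4·0 = 1/4.
Similarly for Rh via the father's Rh distribution: P(Rh+) = 3/4.
Independent loci: 1/4 × 3/4 = 3/16.

3/16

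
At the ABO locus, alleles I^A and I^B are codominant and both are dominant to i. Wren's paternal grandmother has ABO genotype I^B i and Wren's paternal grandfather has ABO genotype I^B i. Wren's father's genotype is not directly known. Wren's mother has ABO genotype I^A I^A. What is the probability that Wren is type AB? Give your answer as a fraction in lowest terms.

1/2

Wren's father's ABO genotype from I^B i × I^B i: 1/4 I^B I^B, 1/2 I^B i, 1/4 i i.
Crossing each possibility with the mother I^A I^A and summing P(type AB): 1/4·1 + 1/2·1/2 + 1/4·0 = 1/2.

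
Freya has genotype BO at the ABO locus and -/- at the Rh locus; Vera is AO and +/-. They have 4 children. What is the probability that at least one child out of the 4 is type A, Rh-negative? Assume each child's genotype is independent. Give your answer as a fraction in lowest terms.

1695/4096

ABO cross BO × AO → 1/4 O, 1/4 A, 1/4 B, 1/4 AB.
Rh cross -/- × +/- → 1/2 Rh+, 1/2 Rh-; so P(type A, Rh-negative) = 1/4 × 1/2 = 1/8 per child.
P(none) = (7/8)^4 = 2401/4096; P(at least one) = 1 − 2401/4096 = 1695/4096.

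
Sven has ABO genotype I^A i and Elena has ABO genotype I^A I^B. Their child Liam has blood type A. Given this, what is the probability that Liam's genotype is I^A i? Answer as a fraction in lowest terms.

Cross I^A i × I^A I^B → 1/4 I^A I^A, 1/4 I^A I^B, 1/4 I^A i, 1/4 I^B i.
Type-A genotypes among offspring: I^A I^A (1/4), I^A i (1/4); total 1/2.
P(I^A i | type A) = (1/4) / (1/2) = 1/2.

1/2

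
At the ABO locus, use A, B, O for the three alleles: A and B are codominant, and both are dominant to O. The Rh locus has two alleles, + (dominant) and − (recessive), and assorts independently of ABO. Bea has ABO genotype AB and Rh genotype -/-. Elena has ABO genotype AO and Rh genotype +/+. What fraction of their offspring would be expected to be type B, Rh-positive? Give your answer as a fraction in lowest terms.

ABO cross AB × AO → offspring phenotypes: 1/2 A, 1/4 B, 1/4 AB.
Rh cross -/- × +/+ → 1 Rh+.
Independent loci: P(type B, Rh-positive) = 1/4 × 1 = 1/4.

1/4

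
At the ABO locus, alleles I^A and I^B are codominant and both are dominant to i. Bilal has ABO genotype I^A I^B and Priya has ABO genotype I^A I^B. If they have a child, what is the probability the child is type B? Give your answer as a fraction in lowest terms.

1/4

ABO cross I^A I^B × I^A I^B → offspring phenotypes: 1/4 A, 1/4 B, 1/2 AB.
So P(type B) = 1/4.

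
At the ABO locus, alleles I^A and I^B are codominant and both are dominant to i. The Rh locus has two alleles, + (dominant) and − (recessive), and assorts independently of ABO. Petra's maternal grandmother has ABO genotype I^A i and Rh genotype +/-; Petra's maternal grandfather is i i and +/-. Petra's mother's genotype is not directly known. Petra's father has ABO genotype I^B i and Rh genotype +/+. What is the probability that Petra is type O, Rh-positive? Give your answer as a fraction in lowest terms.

3/8

Petra's mother's ABO genotype from I^A i × i i: 1/2 I^A i, 1/2 i i.
Crossing each possibility with the father I^B i and summing P(type O): 1/2·1/4 + 1/2·1/2 = 3/8.
Similarly for Rh via the mother's Rh distribution: P(Rh+) = 1.
Independent loci: 3/8 × 1 = 3/8.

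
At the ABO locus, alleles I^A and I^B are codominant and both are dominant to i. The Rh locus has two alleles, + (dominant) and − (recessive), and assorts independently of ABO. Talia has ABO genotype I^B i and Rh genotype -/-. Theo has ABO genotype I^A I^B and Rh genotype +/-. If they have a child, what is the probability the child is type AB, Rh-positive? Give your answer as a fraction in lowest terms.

1/8

ABO cross I^B i × I^A I^B → offspring phenotypes: 1/4 A, 1/2 B, 1/4 AB.
Rh cross -/- × +/- → 1/2 Rh+, 1/2 Rh-.
Independent loci: P(type AB, Rh-positive) = 1/4 × 1/2 = 1/8.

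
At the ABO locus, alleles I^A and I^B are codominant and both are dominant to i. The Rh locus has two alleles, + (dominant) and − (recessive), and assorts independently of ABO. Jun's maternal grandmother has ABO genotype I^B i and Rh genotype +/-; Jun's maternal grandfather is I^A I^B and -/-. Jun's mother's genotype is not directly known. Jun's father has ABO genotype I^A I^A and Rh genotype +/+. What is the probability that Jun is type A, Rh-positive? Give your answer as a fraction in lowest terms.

Jun's mother's ABO genotype from I^B i × I^A I^B: 1/4 I^A I^B, 1/4 I^A i, 1/4 I^B I^B, 1/4 I^B i.
Crossing each possibility with the father I^A I^A and summing P(type A): 1/4·1/2 + 1/4·1 + 1/4·0 + 1/4·1/2 = 1/2.
Similarly for Rh via the mother's Rh distribution: P(Rh+) = 1.
Independent loci: 1/2 × 1 = 1/2.

1/2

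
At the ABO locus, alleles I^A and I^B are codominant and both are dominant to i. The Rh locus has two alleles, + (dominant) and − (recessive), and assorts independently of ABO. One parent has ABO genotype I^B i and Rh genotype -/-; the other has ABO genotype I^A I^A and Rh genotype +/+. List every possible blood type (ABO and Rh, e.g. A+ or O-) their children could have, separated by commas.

A+, AB+

Gametes from I^B i × I^A I^A give offspring ABO genotypes I^A I^B, I^A i, i.e. phenotypes A, AB.
Rh cross -/- × +/+ → phenotypes Rh+.
Combining independently: A+, AB+.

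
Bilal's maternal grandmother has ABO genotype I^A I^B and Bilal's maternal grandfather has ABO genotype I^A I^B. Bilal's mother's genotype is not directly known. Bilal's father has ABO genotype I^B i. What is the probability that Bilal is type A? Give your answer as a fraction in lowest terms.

Bilal's mother's ABO genotype from I^A I^B × I^A I^B: 1/4 I^A I^A, 1/2 I^A I^B, 1/4 I^B I^B.
Crossing each possibility with the father I^B i and summing P(type A): 1/4·1/2 + 1/2·1/4 + 1/4·0 = 1/4.

1/4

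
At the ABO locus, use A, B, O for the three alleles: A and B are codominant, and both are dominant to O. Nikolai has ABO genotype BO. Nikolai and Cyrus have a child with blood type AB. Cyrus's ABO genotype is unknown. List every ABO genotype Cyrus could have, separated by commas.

AA, AB, AO

For each candidate genotype of Cyrus, check whether crossing it with BO can produce every observed child phenotype.
  AA → possible child types {A, AB} ✓
  AB → possible child types {A, B, AB} ✓
  AO → possible child types {O, A, B, AB} ✓
  BB → possible child types {B} ✗
  BO → possible child types {O, B} ✗
  OO → possible child types {O, B} ✗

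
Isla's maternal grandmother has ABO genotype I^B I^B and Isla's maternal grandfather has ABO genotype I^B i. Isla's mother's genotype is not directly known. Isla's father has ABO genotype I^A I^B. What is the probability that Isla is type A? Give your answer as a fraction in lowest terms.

Isla's mother's ABO genotype from I^B I^B × I^B i: 1/2 I^B I^B, 1/2 I^B i.
Crossing each possibility with the father I^A I^B and summing P(type A): 1/2·0 + 1/2·1/4 = 1/8.

1/8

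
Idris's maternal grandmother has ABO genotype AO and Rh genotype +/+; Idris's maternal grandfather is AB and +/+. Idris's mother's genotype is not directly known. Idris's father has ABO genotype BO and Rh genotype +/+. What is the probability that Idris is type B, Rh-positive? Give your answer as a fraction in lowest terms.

3/8

Idris's mother's ABO genotype from AO × AB: 1/4 AA, 1/4 AB, 1/4 AO, 1/4 BO.
Crossing each possibility with the father BO and summing P(type B): 1/4·0 + 1/4·1/2 + 1/4·1/4 + 1/4·3/4 = 3/8.
Similarly for Rh via the mother's Rh distribution: P(Rh+) = 1.
Independent loci: 3/8 × 1 = 3/8.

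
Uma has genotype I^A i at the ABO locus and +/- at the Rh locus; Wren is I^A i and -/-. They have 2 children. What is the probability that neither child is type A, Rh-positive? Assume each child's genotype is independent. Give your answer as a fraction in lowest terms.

25/64

ABO cross I^A i × I^A i → 1/4 O, 3/4 A.
Rh cross +/- × -/- → 1/2 Rh+, 1/2 Rh-; so P(type A, Rh-positive) = 3/4 × 1/2 = 3/8 per child.
P(not type A, Rh-positive) = 5/8 for one child; (5/8)^2 = 25/64.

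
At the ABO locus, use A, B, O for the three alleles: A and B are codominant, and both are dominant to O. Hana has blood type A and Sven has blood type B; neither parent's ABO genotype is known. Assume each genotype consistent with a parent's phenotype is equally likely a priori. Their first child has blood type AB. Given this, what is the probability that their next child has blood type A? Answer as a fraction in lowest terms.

Possible genotypes: Hana ∈ {AA, AO}; Sven ∈ {BB, BO}.
Weight each parental genotype pair by prior × P(type-AB child):
  AA × BB: posterior weight 4/9; P(next child type A) = 0.
  AA × BO: posterior weight 2/9; P(next child type A) = 1/2.
  AO × BB: posterior weight 2/9; P(next child type A) = 0.
  AO × BO: posterior weight 1/9; P(next child type A) = 1/4.
Weighted sum = 5/36.

5/36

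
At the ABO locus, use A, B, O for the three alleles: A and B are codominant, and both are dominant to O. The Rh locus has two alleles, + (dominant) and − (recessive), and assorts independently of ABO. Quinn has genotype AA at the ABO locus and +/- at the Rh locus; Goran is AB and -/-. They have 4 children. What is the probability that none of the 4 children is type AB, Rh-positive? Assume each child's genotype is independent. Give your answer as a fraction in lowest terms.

ABO cross AA × AB → 1/2 A, 1/2 AB.
Rh cross +/- × -/- → 1/2 Rh+, 1/2 Rh-; so P(type AB, Rh-positive) = 1/2 × 1/2 = 1/4 per child.
P(not type AB, Rh-positive) = 3/4 for one child; (3/4)^4 = 81/256.

81/256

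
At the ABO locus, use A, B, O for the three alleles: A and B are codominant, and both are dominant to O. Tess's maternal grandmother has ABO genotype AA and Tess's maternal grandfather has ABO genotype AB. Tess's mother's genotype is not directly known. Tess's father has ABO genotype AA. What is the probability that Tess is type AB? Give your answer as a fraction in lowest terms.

1/4

Tess's mother's ABO genotype from AA × AB: 1/2 AA, 1/2 AB.
Crossing each possibility with the father AA and summing P(type AB): 1/2·0 + 1/2·1/2 = 1/4.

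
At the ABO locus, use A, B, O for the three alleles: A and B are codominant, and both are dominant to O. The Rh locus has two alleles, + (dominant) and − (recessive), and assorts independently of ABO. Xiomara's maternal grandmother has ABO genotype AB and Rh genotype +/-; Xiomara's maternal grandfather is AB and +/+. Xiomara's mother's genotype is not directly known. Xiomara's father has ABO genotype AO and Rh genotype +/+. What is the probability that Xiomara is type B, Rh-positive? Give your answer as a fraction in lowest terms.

Xiomara's mother's ABO genotype from AB × AB: 1/4 AA, 1/2 AB, 1/4 BB.
Crossing each possibility with the father AO and summing P(type B): 1/4·0 + 1/2·1/4 + 1/4·1/2 = 1/4.
Similarly for Rh via the mother's Rh distribution: P(Rh+) = 1.
Independent loci: 1/4 × 1 = 1/4.

1/4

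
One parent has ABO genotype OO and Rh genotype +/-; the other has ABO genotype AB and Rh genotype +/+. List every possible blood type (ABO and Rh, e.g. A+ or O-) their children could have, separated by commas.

Gametes from OO × AB give offspring ABO genotypes AO, BO, i.e. phenotypes A, B.
Rh cross +/- × +/+ → phenotypes Rh+.
Combining independently: A+, B+.

A+, B+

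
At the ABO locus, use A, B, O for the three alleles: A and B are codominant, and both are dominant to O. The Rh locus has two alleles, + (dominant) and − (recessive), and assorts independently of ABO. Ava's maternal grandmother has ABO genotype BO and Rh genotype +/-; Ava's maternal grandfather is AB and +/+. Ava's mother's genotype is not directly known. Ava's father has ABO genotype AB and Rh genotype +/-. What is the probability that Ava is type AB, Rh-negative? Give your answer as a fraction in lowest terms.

Ava's mother's ABO genotype from BO × AB: 1/4 AB, 1/4 AO, 1/4 BB, 1/4 BO.
Crossing each possibility with the father AB and summing P(type AB): 1/4·1/2 + 1/4·1/4 + 1/4·1/2 + 1/4·1/4 = 3/8.
Similarly for Rh via the mother's Rh distribution: P(Rh-) = 1/8.
Independent loci: 3/8 × 1/8 = 3/64.

3/64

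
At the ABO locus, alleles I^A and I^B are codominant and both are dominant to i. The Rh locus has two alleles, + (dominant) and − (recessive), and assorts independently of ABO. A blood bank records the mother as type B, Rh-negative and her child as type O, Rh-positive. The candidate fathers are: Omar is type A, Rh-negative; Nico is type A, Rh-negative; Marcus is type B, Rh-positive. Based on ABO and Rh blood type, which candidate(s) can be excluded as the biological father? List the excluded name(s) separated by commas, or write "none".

Omar, Nico

A candidate is excluded only if no genotype consistent with his phenotype could produce a type O, Rh-positive child with a type B, Rh-negative mother.
Omar (type A, Rh-): no genotype consistent with that phenotype can produce a type-O Rh+ child with a type-B mother.
Nico (type A, Rh-): no genotype consistent with that phenotype can produce a type-O Rh+ child with a type-B mother.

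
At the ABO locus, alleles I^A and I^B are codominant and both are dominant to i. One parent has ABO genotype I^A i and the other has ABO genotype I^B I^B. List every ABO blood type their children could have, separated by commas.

B, AB

Gametes from I^A i × I^B I^B give offspring ABO genotypes I^A I^B, I^B i, i.e. phenotypes B, AB.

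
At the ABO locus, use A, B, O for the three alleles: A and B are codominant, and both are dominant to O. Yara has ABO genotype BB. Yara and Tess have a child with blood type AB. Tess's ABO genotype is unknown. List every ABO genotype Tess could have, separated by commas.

AA, AB, AO

For each candidate genotype of Tess, check whether crossing it with BB can produce every observed child phenotype.
  AA → possible child types {AB} ✓
  AB → possible child types {B, AB} ✓
  AO → possible child types {B, AB} ✓
  BB → possible child types {B} ✗
  BO → possible child types {B} ✗
  OO → possible child types {B} ✗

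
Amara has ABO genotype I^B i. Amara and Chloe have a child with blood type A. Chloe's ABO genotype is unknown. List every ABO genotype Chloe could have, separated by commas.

I^A I^A, I^A I^B, I^A i

For each candidate genotype of Chloe, check whether crossing it with I^B i can produce every observed child phenotype.
  I^A I^A → possible child types {A, AB} ✓
  I^A I^B → possible child types {A, B, AB} ✓
  I^A i → possible child types {O, A, B, AB} ✓
  I^B I^B → possible child types {B} ✗
  I^B i → possible child types {O, B} ✗
  i i → possible child types {O, B} ✗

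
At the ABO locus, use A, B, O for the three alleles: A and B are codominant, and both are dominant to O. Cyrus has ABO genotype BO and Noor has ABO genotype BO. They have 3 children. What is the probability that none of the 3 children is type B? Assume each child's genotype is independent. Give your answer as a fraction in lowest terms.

ABO cross BO × BO → 1/4 O, 3/4 B.
So P(type B) = 3/4 per child.
P(not type B) = 1/4 for one child; (1/4)^3 = 1/64.

1/64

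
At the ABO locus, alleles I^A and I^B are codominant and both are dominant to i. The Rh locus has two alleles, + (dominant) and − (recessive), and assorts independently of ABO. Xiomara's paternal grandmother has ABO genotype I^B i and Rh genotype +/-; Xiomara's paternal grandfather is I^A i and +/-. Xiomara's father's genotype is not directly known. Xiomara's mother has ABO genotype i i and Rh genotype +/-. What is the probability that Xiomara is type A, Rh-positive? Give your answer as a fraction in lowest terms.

Xiomara's father's ABO genotype from I^B i × I^A i: 1/4 I^A I^B, 1/4 I^A i, 1/4 I^B i, 1/4 i i.
Crossing each possibility with the mother i i and summing P(type A): 1/4·1/2 + 1/4·1/2 + 1/4·0 + 1/4·0 = 1/4.
Similarly for Rh via the father's Rh distribution: P(Rh+) = 3/4.
Independent loci: 1/4 × 3/4 = 3/16.

3/16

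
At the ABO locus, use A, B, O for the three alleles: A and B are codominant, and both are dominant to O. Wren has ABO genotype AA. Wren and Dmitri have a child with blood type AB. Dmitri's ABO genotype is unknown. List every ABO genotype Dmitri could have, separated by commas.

For each candidate genotype of Dmitri, check whether crossing it with AA can produce every observed child phenotype.
  AA → possible child types {A} ✗
  AB → possible child types {A, AB} ✓
  AO → possible child types {A} ✗
  BB → possible child types {AB} ✓
  BO → possible child types {A, AB} ✓
  OO → possible child types {A} ✗

AB, BB, BO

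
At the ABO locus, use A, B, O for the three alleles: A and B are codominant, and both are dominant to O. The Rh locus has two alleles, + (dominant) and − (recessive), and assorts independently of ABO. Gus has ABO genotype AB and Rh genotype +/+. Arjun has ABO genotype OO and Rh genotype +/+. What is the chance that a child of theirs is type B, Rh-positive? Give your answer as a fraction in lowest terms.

ABO cross AB × OO → offspring phenotypes: 1/2 A, 1/2 B.
Rh cross +/+ × +/+ → 1 Rh+.
Independent loci: P(type B, Rh-positive) = 1/2 × 1 = 1/2.

1/2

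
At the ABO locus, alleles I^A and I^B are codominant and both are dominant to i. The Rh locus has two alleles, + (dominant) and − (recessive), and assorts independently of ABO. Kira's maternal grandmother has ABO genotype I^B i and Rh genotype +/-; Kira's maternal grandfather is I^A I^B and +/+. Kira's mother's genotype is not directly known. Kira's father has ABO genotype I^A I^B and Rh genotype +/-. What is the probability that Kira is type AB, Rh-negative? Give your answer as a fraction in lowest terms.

Kira's mother's ABO genotype from I^B i × I^A I^B: 1/4 I^A I^B, 1/4 I^A i, 1/4 I^B I^B, 1/4 I^B i.
Crossing each possibility with the father I^A I^B and summing P(type AB): 1/4·1/2 + 1/4·1/4 + 1/4·1/2 + 1/4·1/4 = 3/8.
Similarly for Rh via the mother's Rh distribution: P(Rh-) = 1/8.
Independent loci: 3/8 × 1/8 = 3/64.

3/64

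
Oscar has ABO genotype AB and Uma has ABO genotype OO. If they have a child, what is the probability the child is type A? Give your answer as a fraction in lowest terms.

ABO cross AB × OO → offspring phenotypes: 1/2 A, 1/2 B.
So P(type A) = 1/2.

1/2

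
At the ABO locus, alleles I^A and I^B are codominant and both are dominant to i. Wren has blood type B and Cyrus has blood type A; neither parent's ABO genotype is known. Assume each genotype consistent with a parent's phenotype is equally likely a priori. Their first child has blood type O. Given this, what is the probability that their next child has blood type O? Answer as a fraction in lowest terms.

1/4

Possible genotypes: Wren ∈ {I^B I^B, I^B i}; Cyrus ∈ {I^A I^A, I^A i}.
Weight each parental genotype pair by prior × P(type-O child):
  I^B i × I^A i: posterior weight 1; P(next child type O) = 1/4.
Weighted sum = 1/4.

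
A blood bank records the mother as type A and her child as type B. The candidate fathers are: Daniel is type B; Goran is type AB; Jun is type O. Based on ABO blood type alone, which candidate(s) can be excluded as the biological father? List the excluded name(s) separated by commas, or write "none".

Jun

A candidate is excluded only if no genotype consistent with his phenotype could produce a type B child with a type A mother.
Jun (type O): no genotype consistent with that phenotype can produce a type-B child with a type-A mother.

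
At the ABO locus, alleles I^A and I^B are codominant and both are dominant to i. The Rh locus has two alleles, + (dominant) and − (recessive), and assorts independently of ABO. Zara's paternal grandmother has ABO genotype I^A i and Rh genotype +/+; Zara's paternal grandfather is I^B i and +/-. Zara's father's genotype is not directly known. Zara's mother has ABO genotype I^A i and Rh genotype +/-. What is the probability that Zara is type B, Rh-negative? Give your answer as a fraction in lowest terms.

Zara's father's ABO genotype from I^A i × I^B i: 1/4 I^A I^B, 1/4 I^A i, 1/4 I^B i, 1/4 i i.
Crossing each possibility with the mother I^A i and summing P(type B): 1/4·1/4 + 1/4·0 + 1/4·1/4 + 1/4·0 = 1/8.
Similarly for Rh via the father's Rh distribution: P(Rh-) = 1/8.
Independent loci: 1/8 × 1/8 = 1/64.

1/64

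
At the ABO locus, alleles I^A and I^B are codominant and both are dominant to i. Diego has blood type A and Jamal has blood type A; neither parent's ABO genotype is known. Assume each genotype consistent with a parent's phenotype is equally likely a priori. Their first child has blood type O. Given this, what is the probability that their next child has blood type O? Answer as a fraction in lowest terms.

1/4

Possible genotypes: Diego ∈ {I^A I^A, I^A i}; Jamal ∈ {I^A I^A, I^A i}.
Weight each parental genotype pair by prior × P(type-O child):
  I^A i × I^A i: posterior weight 1; P(next child type O) = 1/4.
Weighted sum = 1/4.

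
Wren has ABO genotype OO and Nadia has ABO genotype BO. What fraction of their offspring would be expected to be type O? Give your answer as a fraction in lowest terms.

1/2

ABO cross OO × BO → offspring phenotypes: 1/2 O, 1/2 B.
So P(type O) = 1/2.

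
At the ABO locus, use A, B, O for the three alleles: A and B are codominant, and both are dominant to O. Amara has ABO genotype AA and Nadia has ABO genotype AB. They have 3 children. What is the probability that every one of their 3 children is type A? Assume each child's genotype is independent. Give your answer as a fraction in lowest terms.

ABO cross AA × AB → 1/2 A, 1/2 AB.
So P(type A) = 1/2 per child.
All 3 independent: (1/2)^3 = 1/8.

1/8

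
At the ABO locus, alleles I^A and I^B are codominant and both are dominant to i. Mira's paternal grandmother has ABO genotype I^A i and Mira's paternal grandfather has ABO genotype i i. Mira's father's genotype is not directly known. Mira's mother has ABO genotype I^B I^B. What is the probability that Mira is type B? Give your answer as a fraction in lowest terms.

Mira's father's ABO genotype from I^A i × i i: 1/2 I^A i, 1/2 i i.
Crossing each possibility with the mother I^B I^B and summing P(type B): 1/2·1/2 + 1/2·1 = 3/4.

3/4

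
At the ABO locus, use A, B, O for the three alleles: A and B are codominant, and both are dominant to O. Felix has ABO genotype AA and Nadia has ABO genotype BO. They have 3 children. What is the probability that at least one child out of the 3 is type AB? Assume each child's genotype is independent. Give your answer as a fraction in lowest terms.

7/8

ABO cross AA × BO → 1/2 A, 1/2 AB.
So P(type AB) = 1/2 per child.
P(none) = (1/2)^3 = 1/8; P(at least one) = 1 − 1/8 = 7/8.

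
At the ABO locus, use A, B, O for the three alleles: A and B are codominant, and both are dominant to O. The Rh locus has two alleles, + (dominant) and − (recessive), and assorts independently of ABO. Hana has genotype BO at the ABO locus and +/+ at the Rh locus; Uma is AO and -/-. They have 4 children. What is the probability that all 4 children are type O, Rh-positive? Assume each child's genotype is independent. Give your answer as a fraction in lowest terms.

ABO cross BO × AO → 1/4 O, 1/4 A, 1/4 B, 1/4 AB.
Rh cross +/+ × -/- → 1 Rh+; so P(type O, Rh-positive) = 1/4 × 1 = 1/4 per child.
All 4 independent: (1/4)^4 = 1/256.

1/256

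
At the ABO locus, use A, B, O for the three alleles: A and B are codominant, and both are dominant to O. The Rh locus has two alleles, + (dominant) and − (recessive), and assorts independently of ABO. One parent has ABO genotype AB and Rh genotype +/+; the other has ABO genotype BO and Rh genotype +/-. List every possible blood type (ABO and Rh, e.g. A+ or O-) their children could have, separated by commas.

A+, B+, AB+

Gametes from AB × BO give offspring ABO genotypes AB, AO, BB, BO, i.e. phenotypes A, B, AB.
Rh cross +/+ × +/- → phenotypes Rh+.
Combining independently: A+, B+, AB+.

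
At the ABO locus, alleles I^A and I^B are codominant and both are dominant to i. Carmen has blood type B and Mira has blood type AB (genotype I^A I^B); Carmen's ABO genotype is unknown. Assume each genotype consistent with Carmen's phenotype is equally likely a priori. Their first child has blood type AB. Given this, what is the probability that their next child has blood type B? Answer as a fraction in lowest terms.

1/2

Possible genotypes: Carmen ∈ {I^B I^B, I^B i}; Mira ∈ {I^A I^B}.
Weight each parental genotype pair by prior × P(type-AB child):
  I^B I^B × I^A I^B: posterior weight 2/3; P(next child type B) = 1/2.
  I^B i × I^A I^B: posterior weight 1/3; P(next child type B) = 1/2.
Weighted sum = 1/2.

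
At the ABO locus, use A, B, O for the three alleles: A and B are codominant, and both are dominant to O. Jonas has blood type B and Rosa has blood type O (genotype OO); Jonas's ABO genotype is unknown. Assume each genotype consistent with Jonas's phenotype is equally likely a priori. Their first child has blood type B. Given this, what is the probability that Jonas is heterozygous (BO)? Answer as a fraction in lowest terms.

Possible genotypes: Jonas ∈ {BB, BO}; Rosa ∈ {OO}.
Weight each parental genotype pair by prior × P(type-B child):
  BB × OO: posterior weight 2/3.
  BO × OO: posterior weight 1/3.
Sum the posterior weight over pairs where Jonas is BO: 1/3.

1/3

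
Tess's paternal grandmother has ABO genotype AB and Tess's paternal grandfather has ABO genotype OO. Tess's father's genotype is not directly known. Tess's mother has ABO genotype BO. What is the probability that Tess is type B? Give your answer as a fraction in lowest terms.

Tess's father's ABO genotype from AB × OO: 1/2 AO, 1/2 BO.
Crossing each possibility with the mother BO and summing P(type B): 1/2·1/4 + 1/2·3/4 = 1/2.

1/2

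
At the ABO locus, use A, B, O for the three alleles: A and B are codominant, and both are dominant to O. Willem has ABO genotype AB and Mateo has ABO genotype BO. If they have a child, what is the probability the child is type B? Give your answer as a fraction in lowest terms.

1/2

ABO cross AB × BO → offspring phenotypes: 1/4 A, 1/2 B, 1/4 AB.
So P(type B) = 1/2.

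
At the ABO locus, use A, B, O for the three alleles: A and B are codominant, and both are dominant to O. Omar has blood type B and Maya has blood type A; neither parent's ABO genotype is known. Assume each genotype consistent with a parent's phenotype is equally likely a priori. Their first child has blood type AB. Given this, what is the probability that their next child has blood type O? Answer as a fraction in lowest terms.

1/36

Possible genotypes: Omar ∈ {BB, BO}; Maya ∈ {AA, AO}.
Weight each parental genotype pair by prior × P(type-AB child):
  BB × AA: posterior weight 4/9; P(next child type O) = 0.
  BB × AO: posterior weight 2/9; P(next child type O) = 0.
  BO × AA: posterior weight 2/9; P(next child type O) = 0.
  BO × AO: posterior weight 1/9; P(next child type O) = 1/4.
Weighted sum = 1/36.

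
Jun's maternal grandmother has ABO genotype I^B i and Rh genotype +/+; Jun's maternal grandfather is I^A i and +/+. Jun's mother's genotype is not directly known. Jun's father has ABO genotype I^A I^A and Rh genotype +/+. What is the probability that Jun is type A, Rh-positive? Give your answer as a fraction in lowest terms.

Jun's mother's ABO genotype from I^B i × I^A i: 1/4 I^A I^B, 1/4 I^A i, 1/4 I^B i, 1/4 i i.
Crossing each possibility with the father I^A I^A and summing P(type A): 1/4·1/2 + 1/4·1 + 1/4·1/2 + 1/4·1 = 3/4.
Similarly for Rh via the mother's Rh distribution: P(Rh+) = 1.
Independent loci: 3/4 × 1 = 3/4.

3/4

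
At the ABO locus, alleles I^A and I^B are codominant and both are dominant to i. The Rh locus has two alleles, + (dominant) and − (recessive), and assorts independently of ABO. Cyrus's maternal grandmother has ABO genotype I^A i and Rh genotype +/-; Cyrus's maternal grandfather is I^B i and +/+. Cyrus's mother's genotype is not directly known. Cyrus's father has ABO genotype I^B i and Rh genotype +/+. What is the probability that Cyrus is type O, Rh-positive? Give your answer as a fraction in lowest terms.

Cyrus's mother's ABO genotype from I^A i × I^B i: 1/4 I^A I^B, 1/4 I^A i, 1/4 I^B i, 1/4 i i.
Crossing each possibility with the father I^B i and summing P(type O): 1/4·0 + 1/4·1/4 + 1/4·1/4 + 1/4·1/2 = 1/4.
Similarly for Rh via the mother's Rh distribution: P(Rh+) = 1.
Independent loci: 1/4 × 1 = 1/4.

1/4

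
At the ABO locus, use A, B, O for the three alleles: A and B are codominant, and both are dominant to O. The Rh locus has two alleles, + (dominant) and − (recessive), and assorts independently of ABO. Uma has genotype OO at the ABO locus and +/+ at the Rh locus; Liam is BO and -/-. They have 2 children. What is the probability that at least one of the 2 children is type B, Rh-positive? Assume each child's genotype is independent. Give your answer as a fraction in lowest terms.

3/4

ABO cross OO × BO → 1/2 O, 1/2 B.
Rh cross +/+ × -/- → 1 Rh+; so P(type B, Rh-positive) = 1/2 × 1 = 1/2 per child.
P(none) = (1/2)^2 = 1/4; P(at least one) = 1 − 1/4 = 3/4.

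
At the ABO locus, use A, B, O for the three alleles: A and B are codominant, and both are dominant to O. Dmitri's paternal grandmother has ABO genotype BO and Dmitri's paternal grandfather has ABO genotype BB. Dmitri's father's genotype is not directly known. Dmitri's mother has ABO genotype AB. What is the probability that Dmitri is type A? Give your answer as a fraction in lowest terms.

1/8

Dmitri's father's ABO genotype from BO × BB: 1/2 BB, 1/2 BO.
Crossing each possibility with the mother AB and summing P(type A): 1/2·0 + 1/2·1/4 = 1/8.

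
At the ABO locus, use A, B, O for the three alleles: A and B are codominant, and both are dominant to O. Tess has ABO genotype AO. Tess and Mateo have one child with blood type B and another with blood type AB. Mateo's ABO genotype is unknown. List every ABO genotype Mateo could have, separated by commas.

For each candidate genotype of Mateo, check whether crossing it with AO can produce every observed child phenotype.
  AA → possible child types {A} ✗
  AB → possible child types {A, B, AB} ✓
  AO → possible child types {O, A} ✗
  BB → possible child types {B, AB} ✓
  BO → possible child types {O, A, B, AB} ✓
  OO → possible child types {O, A} ✗

AB, BB, BO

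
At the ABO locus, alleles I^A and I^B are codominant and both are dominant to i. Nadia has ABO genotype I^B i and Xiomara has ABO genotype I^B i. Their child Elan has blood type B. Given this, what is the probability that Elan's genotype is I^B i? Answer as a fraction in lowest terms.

Cross I^B i × I^B i → 1/4 I^B I^B, 1/2 I^B i, 1/4 i i.
Type-B genotypes among offspring: I^B I^B (1/4), I^B i (1/2); total 3/4.
P(I^B i | type B) = (1/2) / (3/4) = 2/3.

2/3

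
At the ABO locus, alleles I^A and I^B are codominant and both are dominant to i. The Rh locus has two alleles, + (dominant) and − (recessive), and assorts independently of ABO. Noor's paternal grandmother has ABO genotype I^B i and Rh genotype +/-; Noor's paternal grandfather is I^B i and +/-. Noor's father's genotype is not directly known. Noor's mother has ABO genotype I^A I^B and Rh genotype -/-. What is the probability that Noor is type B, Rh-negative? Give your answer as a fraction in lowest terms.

Noor's father's ABO genotype from I^B i × I^B i: 1/4 I^B I^B, 1/2 I^B i, 1/4 i i.
Crossing each possibility with the mother I^A I^B and summing P(type B): 1/4·1/2 + 1/2·1/2 + 1/4·1/2 = 1/2.
Similarly for Rh via the father's Rh distribution: P(Rh-) = 1/2.
Independent loci: 1/2 × 1/2 = 1/4.

1/4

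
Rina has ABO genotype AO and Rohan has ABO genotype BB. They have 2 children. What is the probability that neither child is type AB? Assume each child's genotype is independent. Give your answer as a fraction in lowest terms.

1/4

ABO cross AO × BB → 1/2 B, 1/2 AB.
So P(type AB) = 1/2 per child.
P(not type AB) = 1/2 for one child; (1/2)^2 = 1/4.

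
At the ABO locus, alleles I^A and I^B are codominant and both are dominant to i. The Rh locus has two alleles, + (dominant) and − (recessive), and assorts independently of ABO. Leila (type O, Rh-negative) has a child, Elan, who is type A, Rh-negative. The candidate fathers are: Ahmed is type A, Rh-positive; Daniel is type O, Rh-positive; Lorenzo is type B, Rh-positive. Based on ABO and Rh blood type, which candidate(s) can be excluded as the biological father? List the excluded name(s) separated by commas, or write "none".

Daniel, Lorenzo

A candidate is excluded only if no genotype consistent with his phenotype could produce a type A, Rh-negative child with a type O, Rh-negative mother.
Daniel (type O, Rh+): no genotype consistent with that phenotype can produce a type-A Rh- child with a type-O mother.
Lorenzo (type B, Rh+): no genotype consistent with that phenotype can produce a type-A Rh- child with a type-O mother.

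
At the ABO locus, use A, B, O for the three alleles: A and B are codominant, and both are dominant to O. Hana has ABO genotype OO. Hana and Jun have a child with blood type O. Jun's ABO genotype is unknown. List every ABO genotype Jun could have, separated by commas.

AO, BO, OO

For each candidate genotype of Jun, check whether crossing it with OO can produce every observed child phenotype.
  AA → possible child types {A} ✗
  AB → possible child types {A, B} ✗
  AO → possible child types {O, A} ✓
  BB → possible child types {B} ✗
  BO → possible child types {O, B} ✓
  OO → possible child types {O} ✓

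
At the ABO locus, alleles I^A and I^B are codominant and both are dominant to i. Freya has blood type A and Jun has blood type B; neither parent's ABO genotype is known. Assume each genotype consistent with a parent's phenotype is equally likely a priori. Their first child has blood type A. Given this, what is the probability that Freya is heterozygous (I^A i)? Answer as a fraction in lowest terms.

1/3

Possible genotypes: Freya ∈ {I^A I^A, I^A i}; Jun ∈ {I^B I^B, I^B i}.
Weight each parental genotype pair by prior × P(type-A child):
  I^A I^A × I^B i: posterior weight 2/3.
  I^A i × I^B i: posterior weight 1/3.
Sum the posterior weight over pairs where Freya is I^A i: 1/3.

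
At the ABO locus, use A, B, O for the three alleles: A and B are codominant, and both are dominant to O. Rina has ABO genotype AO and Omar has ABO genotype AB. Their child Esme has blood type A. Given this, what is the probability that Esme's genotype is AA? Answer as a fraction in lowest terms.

1/2

Cross AO × AB → 1/4 AA, 1/4 AB, 1/4 AO, 1/4 BO.
Type-A genotypes among offspring: AA (1/4), AO (1/4); total 1/2.
P(AA | type A) = (1/4) / (1/2) = 1/2.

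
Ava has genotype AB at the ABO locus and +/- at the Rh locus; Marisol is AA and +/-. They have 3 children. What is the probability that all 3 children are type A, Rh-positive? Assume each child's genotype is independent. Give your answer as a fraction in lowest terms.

ABO cross AB × AA → 1/2 A, 1/2 AB.
Rh cross +/- × +/- → 3/4 Rh+, 1/4 Rh-; so P(type A, Rh-positive) = 1/2 × 3/4 = 3/8 per child.
All 3 independent: (3/8)^3 = 27/512.

27/512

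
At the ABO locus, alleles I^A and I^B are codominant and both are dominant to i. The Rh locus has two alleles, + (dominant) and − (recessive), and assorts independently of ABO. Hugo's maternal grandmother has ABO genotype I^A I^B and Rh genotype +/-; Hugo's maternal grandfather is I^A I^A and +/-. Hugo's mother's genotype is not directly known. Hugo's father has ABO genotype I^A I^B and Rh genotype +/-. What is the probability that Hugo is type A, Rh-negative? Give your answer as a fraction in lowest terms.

3/32

Hugo's mother's ABO genotype from I^A I^B × I^A I^A: 1/2 I^A I^A, 1/2 I^A I^B.
Crossing each possibility with the father I^A I^B and summing P(type A): 1/2·1/2 + 1/2·1/4 = 3/8.
Similarly for Rh via the mother's Rh distribution: P(Rh-) = 1/4.
Independent loci: 3/8 × 1/4 = 3/32.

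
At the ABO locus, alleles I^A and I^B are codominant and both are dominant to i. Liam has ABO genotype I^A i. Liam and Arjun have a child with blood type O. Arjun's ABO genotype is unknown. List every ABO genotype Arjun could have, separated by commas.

I^A i, I^B i, i i

For each candidate genotype of Arjun, check whether crossing it with I^A i can produce every observed child phenotype.
  I^A I^A → possible child types {A} ✗
  I^A I^B → possible child types {A, B, AB} ✗
  I^A i → possible child types {O, A} ✓
  I^B I^B → possible child types {B, AB} ✗
  I^B i → possible child types {O, A, B, AB} ✓
  i i → possible child types {O, A} ✓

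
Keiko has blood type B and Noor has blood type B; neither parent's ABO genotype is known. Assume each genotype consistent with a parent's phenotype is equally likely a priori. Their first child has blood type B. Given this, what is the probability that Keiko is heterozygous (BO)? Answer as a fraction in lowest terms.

Possible genotypes: Keiko ∈ {BB, BO}; Noor ∈ {BB, BO}.
Weight each parental genotype pair by prior × P(type-B child):
  BB × BB: posterior weight 4/15.
  BB × BO: posterior weight 4/15.
  BO × BB: posterior weight 4/15.
  BO × BO: posterior weight 1/5.
Sum the posterior weight over pairs where Keiko is BO: 7/15.

7/15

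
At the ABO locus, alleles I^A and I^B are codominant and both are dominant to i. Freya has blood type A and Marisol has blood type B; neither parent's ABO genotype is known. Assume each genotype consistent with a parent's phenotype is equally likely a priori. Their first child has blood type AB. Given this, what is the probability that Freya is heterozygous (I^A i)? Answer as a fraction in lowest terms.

1/3

Possible genotypes: Freya ∈ {I^A I^A, I^A i}; Marisol ∈ {I^B I^B, I^B i}.
Weight each parental genotype pair by prior × P(type-AB child):
  I^A I^A × I^B I^B: posterior weight 4/9.
  I^A I^A × I^B i: posterior weight 2/9.
  I^A i × I^B I^B: posterior weight 2/9.
  I^A i × I^B i: posterior weight 1/9.
Sum the posterior weight over pairs where Freya is I^A i: 1/3.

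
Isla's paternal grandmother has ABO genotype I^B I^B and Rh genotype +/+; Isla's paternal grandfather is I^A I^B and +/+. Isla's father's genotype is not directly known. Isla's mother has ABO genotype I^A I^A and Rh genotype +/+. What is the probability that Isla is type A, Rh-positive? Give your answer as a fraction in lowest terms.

Isla's father's ABO genotype from I^B I^B × I^A I^B: 1/2 I^A I^B, 1/2 I^B I^B.
Crossing each possibility with the mother I^A I^A and summing P(type A): 1/2·1/2 + 1/2·0 = 1/4.
Similarly for Rh via the father's Rh distribution: P(Rh+) = 1.
Independent loci: 1/4 × 1 = 1/4.

1/4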